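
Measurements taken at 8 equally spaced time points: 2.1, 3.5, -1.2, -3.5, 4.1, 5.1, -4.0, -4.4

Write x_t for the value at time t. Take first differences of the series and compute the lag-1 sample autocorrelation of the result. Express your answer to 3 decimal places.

-0.115

First differences Δx: 1.4, -4.7, -2.3, 7.6, 1.0, -9.1, -0.4
Mean of differences = -0.9286
Numerator Σ(Δx_t−Δx̄)(Δx_{t+1}−Δx̄) = -18.9365
Denominator Σ(Δx_t−Δx̄)² = 165.0343
r_1(Δx) = -18.9365 / 165.0343 = -0.115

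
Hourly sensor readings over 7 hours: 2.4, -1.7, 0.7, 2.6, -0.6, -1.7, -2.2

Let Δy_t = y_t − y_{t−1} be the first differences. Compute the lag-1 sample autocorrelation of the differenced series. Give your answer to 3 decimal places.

First differences Δy: -4.1, 2.4, 1.9, -3.2, -1.1, -0.5
Mean of differences = -0.7667
Numerator Σ(Δy_t−Δȳ)(Δy_{t+1}−Δȳ) = -7.8778
Denominator Σ(Δy_t−Δȳ)² = 34.3533
r_1(Δy) = -7.8778 / 34.3533 = -0.229

-0.229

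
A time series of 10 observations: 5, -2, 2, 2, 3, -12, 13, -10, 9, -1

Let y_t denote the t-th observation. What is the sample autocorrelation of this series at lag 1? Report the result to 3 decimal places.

Mean ȳ = (5 − 2 + 2 + 2 + 3 − 12 + 13 − 10 + 9 − 1)/10 = 0.9000
Numerator Σ_{t=1}^{9}(y_t−ȳ)(y_{t+1}−ȳ) = -430.3100
Denominator Σ(y_t−ȳ)² = 532.9000
r_1 = -430.3100 / 532.9000 = -0.807

-0.807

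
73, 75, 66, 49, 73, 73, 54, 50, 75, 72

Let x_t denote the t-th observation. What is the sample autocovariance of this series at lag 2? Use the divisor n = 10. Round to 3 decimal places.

Mean x̄ = (73 + 75 + 66 + 49 + 73 + 73 + 54 + 50 + 75 + 72)/10 = 66.0000
Σ_{t=1}^{8}(x_t−x̄)(x_{t+2}−x̄) = -672.0000
γ_2 = -672.0000 / 10 = -67.200

-67.200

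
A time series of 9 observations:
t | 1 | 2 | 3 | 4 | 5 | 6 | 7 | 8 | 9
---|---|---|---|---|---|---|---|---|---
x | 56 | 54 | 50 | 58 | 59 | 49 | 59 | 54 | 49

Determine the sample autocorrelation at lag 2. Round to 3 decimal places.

-0.363

Mean x̄ = (56 + 54 + 50 + 58 + 59 + 49 + 59 + 54 + 49)/9 = 54.2222
Σ(x_t−x̄)(x_{t+2}−x̄) = (-7.5062) + (-0.8395) + (-20.1728) + (-19.7284) + (22.8272) + (1.1605) + (-24.9506) = -49.2099
Denominator Σ(x_t−x̄)² = 135.5556
r_2 = -49.2099 / 135.5556 = -0.363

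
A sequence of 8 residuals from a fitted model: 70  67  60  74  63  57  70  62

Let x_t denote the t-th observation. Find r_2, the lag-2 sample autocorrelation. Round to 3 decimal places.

Mean x̄ = (70 + 67 + 60 + 74 + 63 + 57 + 70 + 62)/8 = 65.3750
Deviations from mean: 4.6250, 1.6250, -5.3750, 8.6250, -2.3750, -8.3750, 4.6250, -3.3750
Σ(x_t−x̄)(x_{t+2}−x̄) = (-24.8594) + (14.0156) + (12.7656) + (-72.2344) + (-10.9844) + (28.2656) = -53.0313
Denominator Σ(x_t−x̄)² = 235.8750
r_2 = -53.0313 / 235.8750 = -0.225

-0.225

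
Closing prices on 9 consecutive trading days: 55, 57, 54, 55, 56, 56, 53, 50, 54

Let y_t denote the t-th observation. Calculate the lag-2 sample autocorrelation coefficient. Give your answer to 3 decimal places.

-0.210

Mean ȳ = (55 + 57 + 54 + 55 + 56 + 56 + 53 + 50 + 54)/9 = 54.4444
Σ(y_t−ȳ)(y_{t+2}−ȳ) = (-0.2469) + (1.4198) + (-0.6914) + (0.8642) + (-2.2469) + (-6.9136) + (0.6420) = -7.1728
Denominator Σ(y_t−ȳ)² = 34.2222
r_2 = -7.1728 / 34.2222 = -0.210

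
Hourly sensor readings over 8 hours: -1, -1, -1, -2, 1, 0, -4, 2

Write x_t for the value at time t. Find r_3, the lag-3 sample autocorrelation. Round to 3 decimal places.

0.364

Mean x̄ = (-1 − 1 − 1 − 2 + 1 + 0 − 4 + 2)/8 = -0.7500
Deviations from mean: -0.2500, -0.2500, -0.2500, -1.2500, 1.7500, 0.7500, -3.2500, 2.7500
Σ(x_t−x̄)(x_{t+3}−x̄) = (0.3125) + (-0.4375) + (-0.1875) + (4.0625) + (4.8125) = 8.5625
Denominator Σ(x_t−x̄)² = 23.5000
r_3 = 8.5625 / 23.5000 = 0.364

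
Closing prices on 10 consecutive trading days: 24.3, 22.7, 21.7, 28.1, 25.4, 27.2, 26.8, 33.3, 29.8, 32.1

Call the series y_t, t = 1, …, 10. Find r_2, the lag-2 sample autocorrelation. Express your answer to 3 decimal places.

Mean ȳ = (24.3 + 22.7 + 21.7 + 28.1 + 25.4 + 27.2 + 26.8 + 33.3 + 29.8 + 32.1)/10 = 27.1400
Numerator Σ_{t=1}^{8}(y_t−ȳ)(y_{t+2}−ȳ) = 51.3208
Denominator Σ(y_t−ȳ)² = 131.0640
r_2 = 51.3208 / 131.0640 = 0.392

0.392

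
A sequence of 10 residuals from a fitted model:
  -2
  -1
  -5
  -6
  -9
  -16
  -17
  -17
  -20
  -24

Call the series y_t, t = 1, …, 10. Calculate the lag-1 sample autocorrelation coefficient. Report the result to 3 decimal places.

0.705

Mean ȳ = (-2 − 1 − 5 − 6 − 9 − 16 − 17 − 17 − 20 − 24)/10 = -11.7000
Numerator Σ_{t=1}^{9}(y_t−ȳ)(y_{t+1}−ȳ) = 414.4100
Denominator Σ(y_t−ȳ)² = 588.1000
r_1 = 414.4100 / 588.1000 = 0.705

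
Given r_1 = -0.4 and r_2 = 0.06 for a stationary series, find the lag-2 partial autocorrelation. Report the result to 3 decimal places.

φ_{22} = (r_2 − r_1²) / (1 − r_1²)
r_1² = (-0.4)² = 0.16
Numerator = 0.06 − 0.1600 = -0.1000; denominator = 1 − 0.1600 = 0.8400
φ_{22} = -0.1000 / 0.8400 = -0.119

-0.119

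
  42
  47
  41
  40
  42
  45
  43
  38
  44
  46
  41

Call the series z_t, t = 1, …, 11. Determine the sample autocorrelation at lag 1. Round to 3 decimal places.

Mean z̄ = (42 + 47 + 41 + 40 + 42 + 45 + 43 + 38 + 44 + 46 + 41)/11 = 42.6364
Numerator Σ_{t=1}^{10}(z_t−z̄)(z_{t+1}−z̄) = -13.4959
Denominator Σ(z_t−z̄)² = 72.5455
r_1 = -13.4959 / 72.5455 = -0.186

-0.186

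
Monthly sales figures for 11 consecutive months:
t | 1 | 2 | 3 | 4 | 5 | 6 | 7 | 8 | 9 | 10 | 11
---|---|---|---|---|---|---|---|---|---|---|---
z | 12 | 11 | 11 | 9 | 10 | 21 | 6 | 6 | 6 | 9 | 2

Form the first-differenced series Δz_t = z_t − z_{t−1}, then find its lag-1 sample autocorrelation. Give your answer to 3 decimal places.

First differences Δz: -1, 0, -2, 1, 11, -15, 0, 0, 3, -7
Mean of differences = -1.0000
Numerator Σ(Δz_t−Δz̄)(Δz_{t+1}−Δz̄) = -180.0000
Denominator Σ(Δz_t−Δz̄)² = 400.0000
r_1(Δz) = -180.0000 / 400.0000 = -0.450

-0.450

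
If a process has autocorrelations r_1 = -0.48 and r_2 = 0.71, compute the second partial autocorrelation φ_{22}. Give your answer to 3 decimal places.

φ_{22} = (r_2 − r_1²) / (1 − r_1²)
r_1² = (-0.48)² = 0.2304
Numerator = 0.71 − 0.2304 = 0.4796; denominator = 1 − 0.2304 = 0.7696
φ_{22} = 0.4796 / 0.7696 = 0.623

0.623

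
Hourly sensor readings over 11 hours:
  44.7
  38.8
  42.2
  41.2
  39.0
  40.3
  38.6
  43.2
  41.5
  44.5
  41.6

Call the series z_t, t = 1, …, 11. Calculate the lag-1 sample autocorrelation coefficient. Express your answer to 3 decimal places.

-0.184

Mean z̄ = (44.7 + 38.8 + 42.2 + 41.2 + 39.0 + 40.3 + 38.6 + 43.2 + 41.5 + 44.5 + 41.6)/11 = 41.4182
Numerator Σ_{t=1}^{10}(z_t−z̄)(z_{t+1}−z̄) = -8.4903
Denominator Σ(z_t−z̄)² = 46.0364
r_1 = -8.4903 / 46.0364 = -0.184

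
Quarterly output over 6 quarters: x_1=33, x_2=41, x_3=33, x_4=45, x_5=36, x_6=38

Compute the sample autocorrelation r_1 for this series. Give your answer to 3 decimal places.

Mean x̄ = (33 + 41 + 33 + 45 + 36 + 38)/6 = 37.6667
Deviations from mean: -4.6667, 3.3333, -4.6667, 7.3333, -1.6667, 0.3333
Numerator Σ_{t=1}^{5}(x_t−x̄)(x_{t+1}−x̄) = -78.1111
Denominator Σ(x_t−x̄)² = 111.3333
r_1 = -78.1111 / 111.3333 = -0.702

-0.702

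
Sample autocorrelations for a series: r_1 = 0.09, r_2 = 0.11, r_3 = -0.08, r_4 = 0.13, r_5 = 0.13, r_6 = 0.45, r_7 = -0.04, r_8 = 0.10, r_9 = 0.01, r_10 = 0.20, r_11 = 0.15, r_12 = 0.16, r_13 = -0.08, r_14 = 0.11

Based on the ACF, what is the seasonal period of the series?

The largest autocorrelation is r_6 = 0.45; the remaining lags stay at or below 0.20.
The dominant spike at lag 6 indicates a seasonal period of 6.

6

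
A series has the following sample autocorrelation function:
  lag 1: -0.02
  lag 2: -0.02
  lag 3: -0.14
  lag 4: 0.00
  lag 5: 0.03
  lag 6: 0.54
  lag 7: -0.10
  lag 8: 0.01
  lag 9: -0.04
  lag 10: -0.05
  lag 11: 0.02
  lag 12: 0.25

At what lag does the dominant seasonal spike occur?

6

The largest autocorrelation is r_6 = 0.54, with a weaker echo at lag 12 (0.25); the remaining lags stay at or below 0.03.
The dominant spike at lag 6 indicates a seasonal period of 6.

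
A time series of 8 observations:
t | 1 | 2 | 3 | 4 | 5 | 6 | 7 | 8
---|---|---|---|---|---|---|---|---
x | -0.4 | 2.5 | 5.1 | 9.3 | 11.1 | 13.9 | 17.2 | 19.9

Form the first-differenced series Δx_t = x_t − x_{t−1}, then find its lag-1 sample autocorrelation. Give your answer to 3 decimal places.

First differences Δx: 2.9, 2.6, 4.2, 1.8, 2.8, 3.3, 2.7
Mean of differences = 2.9000
Numerator Σ(Δx_t−Δx̄)(Δx_{t+1}−Δx̄) = -1.8300
Denominator Σ(Δx_t−Δx̄)² = 3.2000
r_1(Δx) = -1.8300 / 3.2000 = -0.572

-0.572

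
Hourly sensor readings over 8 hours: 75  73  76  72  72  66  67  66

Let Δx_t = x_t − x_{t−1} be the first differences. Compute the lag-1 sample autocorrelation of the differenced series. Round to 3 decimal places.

First differences Δx: -2, 3, -4, 0, -6, 1, -1
Mean of differences = -1.2857
Numerator Σ(Δx_t−Δx̄)(Δx_{t+1}−Δx̄) = -34.3673
Denominator Σ(Δx_t−Δx̄)² = 55.4286
r_1(Δx) = -34.3673 / 55.4286 = -0.620

-0.620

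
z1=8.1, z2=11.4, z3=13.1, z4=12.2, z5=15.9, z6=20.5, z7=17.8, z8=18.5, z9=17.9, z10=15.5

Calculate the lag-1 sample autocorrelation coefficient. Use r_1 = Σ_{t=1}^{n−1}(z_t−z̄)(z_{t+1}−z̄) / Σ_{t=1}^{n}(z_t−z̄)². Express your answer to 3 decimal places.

0.574

Mean z̄ = (8.1 + 11.4 + 13.1 + 12.2 + 15.9 + 20.5 + 17.8 + 18.5 + 17.9 + 15.5)/10 = 15.0900
Numerator Σ_{t=1}^{9}(z_t−z̄)(z_{t+1}−z̄) = 75.5649
Denominator Σ(z_t−z̄)² = 131.7490
r_1 = 75.5649 / 131.7490 = 0.574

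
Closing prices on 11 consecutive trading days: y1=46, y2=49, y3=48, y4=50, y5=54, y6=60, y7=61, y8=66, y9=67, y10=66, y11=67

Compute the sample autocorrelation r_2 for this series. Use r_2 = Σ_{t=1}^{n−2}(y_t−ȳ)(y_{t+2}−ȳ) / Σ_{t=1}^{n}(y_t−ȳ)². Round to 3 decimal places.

Mean ȳ = (46 + 49 + 48 + 50 + 54 + 60 + 61 + 66 + 67 + 66 + 67)/11 = 57.6364
Numerator Σ_{t=1}^{9}(y_t−ȳ)(y_{t+2}−ȳ) = 391.7355
Denominator Σ(y_t−ȳ)² = 706.5455
r_2 = 391.7355 / 706.5455 = 0.554

0.554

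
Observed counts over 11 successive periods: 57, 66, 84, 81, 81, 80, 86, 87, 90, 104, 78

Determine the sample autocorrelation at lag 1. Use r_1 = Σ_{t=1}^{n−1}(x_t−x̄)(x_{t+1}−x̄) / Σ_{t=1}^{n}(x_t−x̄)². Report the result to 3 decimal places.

Mean x̄ = (57 + 66 + 84 + 81 + 81 + 80 + 86 + 87 + 90 + 104 + 78)/11 = 81.2727
Numerator Σ_{t=1}^{10}(x_t−x̄)(x_{t+1}−x̄) = 523.7438
Denominator Σ(x_t−x̄)² = 1490.1818
r_1 = 523.7438 / 1490.1818 = 0.351

0.351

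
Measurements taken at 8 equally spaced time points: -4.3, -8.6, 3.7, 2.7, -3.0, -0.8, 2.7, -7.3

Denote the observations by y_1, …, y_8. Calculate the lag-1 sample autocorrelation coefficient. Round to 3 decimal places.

-0.141

Mean ȳ = (-4.3 − 8.6 + 3.7 + 2.7 − 3.0 − 0.8 + 2.7 − 7.3)/8 = -1.8625
Deviations from mean: -2.4375, -6.7375, 5.5625, 4.5625, -1.1375, 1.0625, 4.5625, -5.4375
Numerator Σ_{t=1}^{7}(y_t−ȳ)(y_{t+1}−ȳ) = -22.0352
Denominator Σ(y_t−ȳ)² = 155.8988
r_1 = -22.0352 / 155.8988 = -0.141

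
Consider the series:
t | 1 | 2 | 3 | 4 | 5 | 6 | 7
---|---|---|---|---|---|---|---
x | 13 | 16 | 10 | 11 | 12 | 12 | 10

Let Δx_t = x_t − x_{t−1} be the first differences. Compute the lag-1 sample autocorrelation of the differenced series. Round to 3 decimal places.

-0.510

First differences Δx: 3, -6, 1, 1, 0, -2
Mean of differences = -0.5000
Numerator Σ(Δx_t−Δx̄)(Δx_{t+1}−Δx̄) = -25.2500
Denominator Σ(Δx_t−Δx̄)² = 49.5000
r_1(Δx) = -25.2500 / 49.5000 = -0.510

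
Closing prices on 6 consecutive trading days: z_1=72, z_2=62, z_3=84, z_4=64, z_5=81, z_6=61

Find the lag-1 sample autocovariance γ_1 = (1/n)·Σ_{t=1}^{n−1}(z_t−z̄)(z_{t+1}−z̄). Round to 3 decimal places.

Mean z̄ = (72 + 62 + 84 + 64 + 81 + 61)/6 = 70.6667
Deviations: 1.3333, -8.6667, 13.3333, -6.6667, 10.3333, -9.6667
Σ_{t=1}^{5}(z_t−z̄)(z_{t+1}−z̄) = -384.7778
γ_1 = -384.7778 / 6 = -64.130

-64.130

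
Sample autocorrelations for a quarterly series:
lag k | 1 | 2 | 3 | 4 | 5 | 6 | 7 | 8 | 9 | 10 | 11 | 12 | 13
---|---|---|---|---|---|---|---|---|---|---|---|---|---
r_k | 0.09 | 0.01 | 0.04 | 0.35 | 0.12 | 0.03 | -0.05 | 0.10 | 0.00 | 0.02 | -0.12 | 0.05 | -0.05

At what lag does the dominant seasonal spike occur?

The largest autocorrelation is r_4 = 0.35; the remaining lags stay at or below 0.12.
The dominant spike at lag 4 indicates a seasonal period of 4.

4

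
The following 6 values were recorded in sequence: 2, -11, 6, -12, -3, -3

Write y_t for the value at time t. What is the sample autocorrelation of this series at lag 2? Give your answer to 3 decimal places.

0.467

Mean ȳ = (2 − 11 + 6 − 12 − 3 − 3)/6 = -3.5000
Σ(y_t−ȳ)(y_{t+2}−ȳ) = (52.2500) + (63.7500) + (4.7500) + (-4.2500) = 116.5000
Denominator Σ(y_t−ȳ)² = 249.5000
r_2 = 116.5000 / 249.5000 = 0.467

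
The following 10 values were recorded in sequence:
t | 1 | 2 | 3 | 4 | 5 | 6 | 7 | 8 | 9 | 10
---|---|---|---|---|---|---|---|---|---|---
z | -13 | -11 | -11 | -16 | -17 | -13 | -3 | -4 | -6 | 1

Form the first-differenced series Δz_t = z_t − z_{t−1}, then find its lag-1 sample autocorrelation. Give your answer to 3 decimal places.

0.049

First differences Δz: 2, 0, -5, -1, 4, 10, -1, -2, 7
Mean of differences = 1.5556
Numerator Σ(Δz_t−Δz̄)(Δz_{t+1}−Δz̄) = 8.8025
Denominator Σ(Δz_t−Δz̄)² = 178.2222
r_1(Δz) = 8.8025 / 178.2222 = 0.049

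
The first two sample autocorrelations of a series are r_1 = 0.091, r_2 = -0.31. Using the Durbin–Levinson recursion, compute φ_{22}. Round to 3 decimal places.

φ_{22} = (r_2 − r_1²) / (1 − r_1²)
r_1² = (0.091)² = 0.008281
Numerator = -0.31 − 0.0083 = -0.3183; denominator = 1 − 0.0083 = 0.9917
φ_{22} = -0.3183 / 0.9917 = -0.321

-0.321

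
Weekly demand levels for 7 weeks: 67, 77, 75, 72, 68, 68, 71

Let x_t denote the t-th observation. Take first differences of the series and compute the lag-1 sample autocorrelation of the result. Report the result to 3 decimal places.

0.026

First differences Δx: 10, -2, -3, -4, 0, 3
Mean of differences = 0.6667
Numerator Σ(Δx_t−Δx̄)(Δx_{t+1}−Δx̄) = 3.5556
Denominator Σ(Δx_t−Δx̄)² = 135.3333
r_1(Δx) = 3.5556 / 135.3333 = 0.026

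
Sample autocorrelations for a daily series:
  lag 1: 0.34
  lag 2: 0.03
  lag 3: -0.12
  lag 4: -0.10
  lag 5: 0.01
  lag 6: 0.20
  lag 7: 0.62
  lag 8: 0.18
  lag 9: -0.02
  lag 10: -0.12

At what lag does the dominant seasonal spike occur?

7

The largest autocorrelation is r_7 = 0.62; the remaining lags stay at or below 0.34. The elevated value at lag 1 (0.34), dropping to 0.03 at lag 2, reflects decaying short-term dependence rather than seasonality.
The dominant spike at lag 7 indicates a seasonal period of 7.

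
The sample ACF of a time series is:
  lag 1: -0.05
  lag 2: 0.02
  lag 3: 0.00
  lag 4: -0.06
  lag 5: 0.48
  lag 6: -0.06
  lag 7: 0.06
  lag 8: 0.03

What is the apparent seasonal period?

5

The largest autocorrelation is r_5 = 0.48; the remaining lags stay at or below 0.06.
The dominant spike at lag 5 indicates a seasonal period of 5.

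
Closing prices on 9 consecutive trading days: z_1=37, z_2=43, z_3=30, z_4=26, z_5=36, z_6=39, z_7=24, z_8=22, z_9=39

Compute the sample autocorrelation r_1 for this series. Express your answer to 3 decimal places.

0.013

Mean z̄ = (37 + 43 + 30 + 26 + 36 + 39 + 24 + 22 + 39)/9 = 32.8889
Numerator Σ_{t=1}^{8}(z_t−z̄)(z_{t+1}−z̄) = 5.7654
Denominator Σ(z_t−z̄)² = 456.8889
r_1 = 5.7654 / 456.8889 = 0.013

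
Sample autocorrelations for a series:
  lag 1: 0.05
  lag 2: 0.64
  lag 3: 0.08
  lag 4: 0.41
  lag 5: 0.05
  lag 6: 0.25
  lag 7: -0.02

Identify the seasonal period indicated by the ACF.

2

The largest autocorrelation is r_2 = 0.64, with weaker echoes at lags 4 (0.41) and 6 (0.25); the remaining lags stay at or below 0.08.
The dominant spike at lag 2 indicates a seasonal period of 2.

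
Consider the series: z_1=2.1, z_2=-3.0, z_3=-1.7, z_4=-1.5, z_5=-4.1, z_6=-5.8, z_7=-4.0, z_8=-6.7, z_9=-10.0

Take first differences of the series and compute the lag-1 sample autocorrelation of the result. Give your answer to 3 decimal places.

First differences Δz: -5.1, 1.3, 0.2, -2.6, -1.7, 1.8, -2.7, -3.3
Mean of differences = -1.5125
Numerator Σ(Δz_t−Δz̄)(Δz_{t+1}−Δz̄) = -9.3639
Denominator Σ(Δz_t−Δz̄)² = 40.5088
r_1(Δz) = -9.3639 / 40.5088 = -0.231

-0.231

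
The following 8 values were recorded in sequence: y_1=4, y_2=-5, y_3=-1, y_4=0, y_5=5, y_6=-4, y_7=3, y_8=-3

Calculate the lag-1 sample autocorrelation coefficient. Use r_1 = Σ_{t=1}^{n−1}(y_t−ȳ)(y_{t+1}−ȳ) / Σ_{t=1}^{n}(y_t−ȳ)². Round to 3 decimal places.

Mean ȳ = (4 − 5 − 1 + 0 + 5 − 4 + 3 − 3)/8 = -0.1250
Deviations from mean: 4.1250, -4.8750, -0.8750, 0.1250, 5.1250, -3.8750, 3.1250, -2.8750
Numerator Σ_{t=1}^{7}(y_t−ȳ)(y_{t+1}−ȳ) = -56.2656
Denominator Σ(y_t−ȳ)² = 100.8750
r_1 = -56.2656 / 100.8750 = -0.558

-0.558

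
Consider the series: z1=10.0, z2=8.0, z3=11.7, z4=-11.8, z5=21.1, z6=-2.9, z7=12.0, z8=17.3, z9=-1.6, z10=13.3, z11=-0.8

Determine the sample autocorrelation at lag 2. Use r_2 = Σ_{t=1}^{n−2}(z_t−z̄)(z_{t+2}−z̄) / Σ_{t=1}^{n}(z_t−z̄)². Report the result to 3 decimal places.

0.309

Mean z̄ = (10.0 + 8.0 + 11.7 − 11.8 + 21.1 − 2.9 + 12.0 + 17.3 − 1.6 + 13.3 − 0.8)/11 = 6.9364
Numerator Σ_{t=1}^{9}(z_t−z̄)(z_{t+2}−z̄) = 304.9783
Denominator Σ(z_t−z̄)² = 987.8855
r_2 = 304.9783 / 987.8855 = 0.309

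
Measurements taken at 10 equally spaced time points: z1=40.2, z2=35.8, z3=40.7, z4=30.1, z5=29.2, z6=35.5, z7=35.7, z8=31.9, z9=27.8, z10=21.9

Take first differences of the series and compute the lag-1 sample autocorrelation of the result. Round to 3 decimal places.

First differences Δz: -4.4, 4.9, -10.6, -0.9, 6.3, 0.2, -3.8, -4.1, -5.9
Mean of differences = -2.0333
Numerator Σ(Δz_t−Δz̄)(Δz_{t+1}−Δz̄) = -49.7611
Denominator Σ(Δz_t−Δz̄)² = 225.1200
r_1(Δz) = -49.7611 / 225.1200 = -0.221

-0.221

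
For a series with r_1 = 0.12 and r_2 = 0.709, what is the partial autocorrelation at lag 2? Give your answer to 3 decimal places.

φ_{22} = (r_2 − r_1²) / (1 − r_1²)
r_1² = (0.12)² = 0.0144
Numerator = 0.709 − 0.0144 = 0.6946; denominator = 1 − 0.0144 = 0.9856
φ_{22} = 0.6946 / 0.9856 = 0.705

0.705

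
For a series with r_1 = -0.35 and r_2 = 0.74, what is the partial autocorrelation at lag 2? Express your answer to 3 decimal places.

φ_{22} = (r_2 − r_1²) / (1 − r_1²)
r_1² = (-0.35)² = 0.1225
Numerator = 0.74 − 0.1225 = 0.6175; denominator = 1 − 0.1225 = 0.8775
φ_{22} = 0.6175 / 0.8775 = 0.704

0.704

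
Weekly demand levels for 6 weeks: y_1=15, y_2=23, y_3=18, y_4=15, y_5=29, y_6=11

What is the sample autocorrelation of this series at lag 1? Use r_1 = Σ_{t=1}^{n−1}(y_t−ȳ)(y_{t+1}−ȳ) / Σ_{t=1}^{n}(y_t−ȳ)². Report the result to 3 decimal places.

-0.623

Mean ȳ = (15 + 23 + 18 + 15 + 29 + 11)/6 = 18.5000
Deviations from mean: -3.5000, 4.5000, -0.5000, -3.5000, 10.5000, -7.5000
Numerator Σ_{t=1}^{5}(y_t−ȳ)(y_{t+1}−ȳ) = -131.7500
Denominator Σ(y_t−ȳ)² = 211.5000
r_1 = -131.7500 / 211.5000 = -0.623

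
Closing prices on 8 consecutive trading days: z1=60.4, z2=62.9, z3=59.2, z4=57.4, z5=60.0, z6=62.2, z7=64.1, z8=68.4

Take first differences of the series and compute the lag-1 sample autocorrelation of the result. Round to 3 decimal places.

0.170

First differences Δz: 2.5, -3.7, -1.8, 2.6, 2.2, 1.9, 4.3
Mean of differences = 1.1429
Numerator Σ(Δz_t−Δz̄)(Δz_{t+1}−Δz̄) = 8.1224
Denominator Σ(Δz_t−Δz̄)² = 47.7371
r_1(Δz) = 8.1224 / 47.7371 = 0.170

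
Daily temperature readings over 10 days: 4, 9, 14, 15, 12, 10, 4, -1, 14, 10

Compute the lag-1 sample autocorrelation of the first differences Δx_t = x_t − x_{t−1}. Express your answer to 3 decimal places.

First differences Δx: 5, 5, 1, -3, -2, -6, -5, 15, -4
Mean of differences = 0.6667
Numerator Σ(Δx_t−Δx̄)(Δx_{t+1}−Δx̄) = -63.7778
Denominator Σ(Δx_t−Δx̄)² = 362.0000
r_1(Δx) = -63.7778 / 362.0000 = -0.176

-0.176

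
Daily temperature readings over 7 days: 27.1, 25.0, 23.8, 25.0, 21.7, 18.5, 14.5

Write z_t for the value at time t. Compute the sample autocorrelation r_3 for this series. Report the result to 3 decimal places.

Mean z̄ = (27.1 + 25.0 + 23.8 + 25.0 + 21.7 + 18.5 + 14.5)/7 = 22.2286
Deviations from mean: 4.8714, 2.7714, 1.5714, 2.7714, -0.5286, -3.7286, -7.7286
Σ(z_t−z̄)(z_{t+3}−z̄) = (13.5008) + (-1.4649) + (-5.8592) + (-21.4192) = -15.2424
Denominator Σ(z_t−z̄)² = 115.4743
r_3 = -15.2424 / 115.4743 = -0.132

-0.132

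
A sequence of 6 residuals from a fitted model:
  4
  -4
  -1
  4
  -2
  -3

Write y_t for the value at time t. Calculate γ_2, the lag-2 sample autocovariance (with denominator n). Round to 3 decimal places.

-4.870

Mean ȳ = (4 − 4 − 1 + 4 − 2 − 3)/6 = -0.3333
Deviations: 4.3333, -3.6667, -0.6667, 4.3333, -1.6667, -2.6667
Σ_{t=1}^{4}(y_t−ȳ)(y_{t+2}−ȳ) = -29.2222
γ_2 = -29.2222 / 6 = -4.870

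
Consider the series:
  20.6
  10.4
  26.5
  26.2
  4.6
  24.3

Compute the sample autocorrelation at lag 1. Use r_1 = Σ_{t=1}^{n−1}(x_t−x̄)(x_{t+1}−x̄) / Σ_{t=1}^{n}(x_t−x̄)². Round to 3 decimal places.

Mean x̄ = (20.6 + 10.4 + 26.5 + 26.2 + 4.6 + 24.3)/6 = 18.7667
Numerator Σ_{t=1}^{5}(x_t−x̄)(x_{t+1}−x̄) = -206.2511
Denominator Σ(x_t−x̄)² = 419.7333
r_1 = -206.2511 / 419.7333 = -0.491

-0.491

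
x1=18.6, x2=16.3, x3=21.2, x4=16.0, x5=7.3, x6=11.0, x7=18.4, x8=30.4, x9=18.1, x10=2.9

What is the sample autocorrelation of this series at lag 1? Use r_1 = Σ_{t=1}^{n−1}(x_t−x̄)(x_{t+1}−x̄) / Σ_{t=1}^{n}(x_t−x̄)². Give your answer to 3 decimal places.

Mean x̄ = (18.6 + 16.3 + 21.2 + 16.0 + 7.3 + 11.0 + 18.4 + 30.4 + 18.1 + 2.9)/10 = 16.0200
Numerator Σ_{t=1}^{9}(x_t−x̄)(x_{t+1}−x̄) = 70.9156
Denominator Σ(x_t−x̄)² = 523.7160
r_1 = 70.9156 / 523.7160 = 0.135

0.135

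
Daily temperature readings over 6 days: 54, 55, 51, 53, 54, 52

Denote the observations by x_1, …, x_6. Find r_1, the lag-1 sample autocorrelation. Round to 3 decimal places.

Mean x̄ = (54 + 55 + 51 + 53 + 54 + 52)/6 = 53.1667
Σ(x_t−x̄)(x_{t+1}−x̄) = (1.5278) + (-3.9722) + (0.3611) + (-0.1389) + (-0.9722) = -3.1944
Denominator Σ(x_t−x̄)² = 10.8333
r_1 = -3.1944 / 10.8333 = -0.295

-0.295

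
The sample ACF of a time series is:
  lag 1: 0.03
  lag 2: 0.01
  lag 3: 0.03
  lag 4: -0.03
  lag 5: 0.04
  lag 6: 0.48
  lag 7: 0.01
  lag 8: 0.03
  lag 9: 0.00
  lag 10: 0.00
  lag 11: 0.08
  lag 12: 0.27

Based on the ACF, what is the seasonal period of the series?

6

The largest autocorrelation is r_6 = 0.48, with a weaker echo at lag 12 (0.27); the remaining lags stay at or below 0.08.
The dominant spike at lag 6 indicates a seasonal period of 6.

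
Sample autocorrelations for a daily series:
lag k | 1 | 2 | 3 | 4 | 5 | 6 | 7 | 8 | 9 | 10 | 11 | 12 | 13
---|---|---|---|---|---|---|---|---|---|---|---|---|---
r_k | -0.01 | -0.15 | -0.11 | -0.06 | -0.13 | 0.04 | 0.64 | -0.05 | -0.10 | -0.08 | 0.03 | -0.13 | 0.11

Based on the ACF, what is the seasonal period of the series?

7

The largest autocorrelation is r_7 = 0.64; the remaining lags stay at or below 0.11.
The dominant spike at lag 7 indicates a seasonal period of 7.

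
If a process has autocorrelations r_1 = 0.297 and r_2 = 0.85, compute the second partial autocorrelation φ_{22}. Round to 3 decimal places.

φ_{22} = (r_2 − r_1²) / (1 − r_1²)
r_1² = (0.297)² = 0.088209
Numerator = 0.85 − 0.0882 = 0.7618; denominator = 1 − 0.0882 = 0.9118
φ_{22} = 0.7618 / 0.9118 = 0.835

0.835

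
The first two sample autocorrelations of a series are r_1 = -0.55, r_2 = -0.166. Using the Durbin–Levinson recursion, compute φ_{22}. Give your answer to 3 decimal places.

-0.672

φ_{22} = (r_2 − r_1²) / (1 − r_1²)
r_1² = (-0.55)² = 0.3025
Numerator = -0.166 − 0.3025 = -0.4685; denominator = 1 − 0.3025 = 0.6975
φ_{22} = -0.4685 / 0.6975 = -0.672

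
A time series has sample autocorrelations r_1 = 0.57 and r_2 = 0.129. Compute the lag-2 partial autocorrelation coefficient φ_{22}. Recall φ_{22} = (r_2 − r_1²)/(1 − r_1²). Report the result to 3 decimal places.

-0.290

φ_{22} = (r_2 − r_1²) / (1 − r_1²)
r_1² = (0.57)² = 0.3249
Numerator = 0.129 − 0.3249 = -0.1959; denominator = 1 − 0.3249 = 0.6751
φ_{22} = -0.1959 / 0.6751 = -0.290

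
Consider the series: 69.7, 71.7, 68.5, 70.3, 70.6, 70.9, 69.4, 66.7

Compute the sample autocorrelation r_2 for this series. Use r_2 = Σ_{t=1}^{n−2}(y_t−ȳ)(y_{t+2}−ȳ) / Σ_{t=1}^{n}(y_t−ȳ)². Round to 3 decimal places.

-0.179

Mean ȳ = (69.7 + 71.7 + 68.5 + 70.3 + 70.6 + 70.9 + 69.4 + 66.7)/8 = 69.7250
Σ(y_t−ȳ)(y_{t+2}−ȳ) = (0.0306) + (1.1356) + (-1.0719) + (0.6756) + (-0.2844) + (-3.5544) = -3.0688
Denominator Σ(y_t−ȳ)² = 17.1350
r_2 = -3.0688 / 17.1350 = -0.179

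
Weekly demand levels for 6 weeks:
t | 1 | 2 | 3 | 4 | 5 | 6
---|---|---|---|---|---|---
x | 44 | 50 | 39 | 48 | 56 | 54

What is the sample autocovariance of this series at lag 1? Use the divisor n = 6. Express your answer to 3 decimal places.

3.542

Mean x̄ = (44 + 50 + 39 + 48 + 56 + 54)/6 = 48.5000
Deviations: -4.5000, 1.5000, -9.5000, -0.5000, 7.5000, 5.5000
Σ_{t=1}^{5}(x_t−x̄)(x_{t+1}−x̄) = 21.2500
γ_1 = 21.2500 / 6 = 3.542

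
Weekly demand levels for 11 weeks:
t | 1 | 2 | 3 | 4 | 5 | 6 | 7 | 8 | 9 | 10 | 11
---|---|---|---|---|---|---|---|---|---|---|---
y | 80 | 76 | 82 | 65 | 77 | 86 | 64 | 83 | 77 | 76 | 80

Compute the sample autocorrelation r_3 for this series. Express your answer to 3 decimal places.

Mean ȳ = (80 + 76 + 82 + 65 + 77 + 86 + 64 + 83 + 77 + 76 + 80)/11 = 76.9091
Numerator Σ_{t=1}^{8}(y_t−ȳ)(y_{t+3}−ȳ) = 195.0661
Denominator Σ(y_t−ȳ)² = 474.9091
r_3 = 195.0661 / 474.9091 = 0.411

0.411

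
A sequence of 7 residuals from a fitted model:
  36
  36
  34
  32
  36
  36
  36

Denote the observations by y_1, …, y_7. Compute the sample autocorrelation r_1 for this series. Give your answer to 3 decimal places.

0.143

Mean ȳ = (36 + 36 + 34 + 32 + 36 + 36 + 36)/7 = 35.1429
Numerator Σ_{t=1}^{6}(y_t−ȳ)(y_{t+1}−ȳ) = 2.1224
Denominator Σ(y_t−ȳ)² = 14.8571
r_1 = 2.1224 / 14.8571 = 0.143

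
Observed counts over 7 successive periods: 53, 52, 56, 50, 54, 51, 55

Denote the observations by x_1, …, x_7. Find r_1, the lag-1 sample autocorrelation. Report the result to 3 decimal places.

-0.750

Mean x̄ = (53 + 52 + 56 + 50 + 54 + 51 + 55)/7 = 53.0000
Deviations from mean: 0.0000, -1.0000, 3.0000, -3.0000, 1.0000, -2.0000, 2.0000
Σ(x_t−x̄)(x_{t+1}−x̄) = (0.0000) + (-3.0000) + (-9.0000) + (-3.0000) + (-2.0000) + (-4.0000) = -21.0000
Denominator Σ(x_t−x̄)² = 28.0000
r_1 = -21.0000 / 28.0000 = -0.750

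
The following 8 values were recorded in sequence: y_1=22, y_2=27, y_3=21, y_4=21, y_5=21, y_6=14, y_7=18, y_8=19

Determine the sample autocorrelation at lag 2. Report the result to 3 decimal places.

0.092

Mean ȳ = (22 + 27 + 21 + 21 + 21 + 14 + 18 + 19)/8 = 20.3750
Deviations from mean: 1.6250, 6.6250, 0.6250, 0.6250, 0.6250, -6.3750, -2.3750, -1.3750
Numerator Σ_{t=1}^{6}(y_t−ȳ)(y_{t+2}−ȳ) = 8.8438
Denominator Σ(y_t−ȳ)² = 95.8750
r_2 = 8.8438 / 95.8750 = 0.092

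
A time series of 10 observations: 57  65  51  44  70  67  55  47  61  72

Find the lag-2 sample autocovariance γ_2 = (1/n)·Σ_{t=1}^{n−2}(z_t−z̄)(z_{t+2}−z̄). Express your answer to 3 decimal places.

Mean z̄ = (57 + 65 + 51 + 44 + 70 + 67 + 55 + 47 + 61 + 72)/10 = 58.9000
Σ_{t=1}^{8}(z_t−z̄)(z_{t+2}−z̄) = -588.0200
γ_2 = -588.0200 / 10 = -58.802

-58.802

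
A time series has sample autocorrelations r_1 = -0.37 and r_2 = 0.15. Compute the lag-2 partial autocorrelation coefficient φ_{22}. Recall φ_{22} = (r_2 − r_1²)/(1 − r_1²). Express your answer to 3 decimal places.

0.015

φ_{22} = (r_2 − r_1²) / (1 − r_1²)
r_1² = (-0.37)² = 0.1369
Numerator = 0.15 − 0.1369 = 0.0131; denominator = 1 − 0.1369 = 0.8631
φ_{22} = 0.0131 / 0.8631 = 0.015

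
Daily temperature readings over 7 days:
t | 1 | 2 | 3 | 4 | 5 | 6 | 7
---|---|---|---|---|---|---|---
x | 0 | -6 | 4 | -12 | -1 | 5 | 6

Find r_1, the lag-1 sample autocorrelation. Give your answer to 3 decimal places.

Mean x̄ = (0 − 6 + 4 − 12 − 1 + 5 + 6)/7 = -0.5714
Deviations from mean: 0.5714, -5.4286, 4.5714, -11.4286, -0.4286, 5.5714, 6.5714
Σ(x_t−x̄)(x_{t+1}−x̄) = (-3.1020) + (-24.8163) + (-52.2449) + (4.8980) + (-2.3878) + (36.6122) = -41.0408
Denominator Σ(x_t−x̄)² = 255.7143
r_1 = -41.0408 / 255.7143 = -0.160

-0.160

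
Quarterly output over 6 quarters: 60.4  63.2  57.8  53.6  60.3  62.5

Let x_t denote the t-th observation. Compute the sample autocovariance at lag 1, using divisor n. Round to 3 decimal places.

0.858

Mean x̄ = (60.4 + 63.2 + 57.8 + 53.6 + 60.3 + 62.5)/6 = 59.6333
Σ_{t=1}^{5}(x_t−x̄)(x_{t+1}−x̄) = 5.1456
γ_1 = 5.1456 / 6 = 0.858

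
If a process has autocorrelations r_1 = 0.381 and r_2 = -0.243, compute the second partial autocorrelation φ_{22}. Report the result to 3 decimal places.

-0.454

φ_{22} = (r_2 − r_1²) / (1 − r_1²)
r_1² = (0.381)² = 0.145161
Numerator = -0.243 − 0.1452 = -0.3882; denominator = 1 − 0.1452 = 0.8548
φ_{22} = -0.3882 / 0.8548 = -0.454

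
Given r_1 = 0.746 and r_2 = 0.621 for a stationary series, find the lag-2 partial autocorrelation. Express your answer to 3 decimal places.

0.145

φ_{22} = (r_2 − r_1²) / (1 − r_1²)
r_1² = (0.746)² = 0.556516
Numerator = 0.621 − 0.5565 = 0.0645; denominator = 1 − 0.5565 = 0.4435
φ_{22} = 0.0645 / 0.4435 = 0.145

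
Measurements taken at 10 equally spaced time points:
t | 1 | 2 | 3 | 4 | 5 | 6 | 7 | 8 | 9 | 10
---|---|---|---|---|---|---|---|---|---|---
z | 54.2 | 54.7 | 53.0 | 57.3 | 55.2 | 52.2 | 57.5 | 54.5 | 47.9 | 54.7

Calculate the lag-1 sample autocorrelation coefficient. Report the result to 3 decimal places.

-0.208

Mean z̄ = (54.2 + 54.7 + 53.0 + 57.3 + 55.2 + 52.2 + 57.5 + 54.5 + 47.9 + 54.7)/10 = 54.1200
Numerator Σ_{t=1}^{9}(z_t−z̄)(z_{t+1}−z̄) = -13.9804
Denominator Σ(z_t−z̄)² = 67.1560
r_1 = -13.9804 / 67.1560 = -0.208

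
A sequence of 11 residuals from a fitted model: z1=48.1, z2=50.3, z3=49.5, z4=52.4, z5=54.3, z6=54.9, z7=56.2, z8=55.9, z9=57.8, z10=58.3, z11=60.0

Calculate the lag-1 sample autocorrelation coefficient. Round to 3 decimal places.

Mean z̄ = (48.1 + 50.3 + 49.5 + 52.4 + 54.3 + 54.9 + 56.2 + 55.9 + 57.8 + 58.3 + 60.0)/11 = 54.3364
Numerator Σ_{t=1}^{10}(z_t−z̄)(z_{t+1}−z̄) = 99.6660
Denominator Σ(z_t−z̄)² = 148.3455
r_1 = 99.6660 / 148.3455 = 0.672

0.672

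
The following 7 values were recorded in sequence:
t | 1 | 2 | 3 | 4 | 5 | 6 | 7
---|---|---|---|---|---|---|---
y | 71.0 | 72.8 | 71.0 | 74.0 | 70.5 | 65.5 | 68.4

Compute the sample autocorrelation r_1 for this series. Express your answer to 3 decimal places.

0.308

Mean ȳ = (71.0 + 72.8 + 71.0 + 74.0 + 70.5 + 65.5 + 68.4)/7 = 70.4571
Deviations from mean: 0.5429, 2.3429, 0.5429, 3.5429, 0.0429, -4.9571, -2.0571
Σ(y_t−ȳ)(y_{t+1}−ȳ) = (1.2718) + (1.2718) + (1.9233) + (0.1518) + (-0.2124) + (10.1976) = 14.6039
Denominator Σ(y_t−ȳ)² = 47.4371
r_1 = 14.6039 / 47.4371 = 0.308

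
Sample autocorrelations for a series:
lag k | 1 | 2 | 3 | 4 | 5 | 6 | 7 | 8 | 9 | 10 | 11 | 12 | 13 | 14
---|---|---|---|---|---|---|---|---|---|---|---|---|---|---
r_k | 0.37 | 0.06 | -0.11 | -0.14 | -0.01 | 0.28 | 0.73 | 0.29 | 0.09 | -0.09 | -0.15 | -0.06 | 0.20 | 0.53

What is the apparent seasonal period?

The largest autocorrelation is r_7 = 0.73, with a weaker echo at lag 14 (0.53); the remaining lags stay at or below 0.37. The elevated value at lag 1 (0.37), dropping to 0.06 at lag 2, reflects decaying short-term dependence rather than seasonality.
The dominant spike at lag 7 indicates a seasonal period of 7.

7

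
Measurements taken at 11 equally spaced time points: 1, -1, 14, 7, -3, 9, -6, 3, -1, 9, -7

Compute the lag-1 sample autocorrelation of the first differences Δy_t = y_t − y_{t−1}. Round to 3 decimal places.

First differences Δy: -2, 15, -7, -10, 12, -15, 9, -4, 10, -16
Mean of differences = -0.8000
Numerator Σ(Δy_t−Δȳ)(Δy_{t+1}−Δȳ) = -728.6400
Denominator Σ(Δy_t−Δȳ)² = 1193.6000
r_1(Δy) = -728.6400 / 1193.6000 = -0.610

-0.610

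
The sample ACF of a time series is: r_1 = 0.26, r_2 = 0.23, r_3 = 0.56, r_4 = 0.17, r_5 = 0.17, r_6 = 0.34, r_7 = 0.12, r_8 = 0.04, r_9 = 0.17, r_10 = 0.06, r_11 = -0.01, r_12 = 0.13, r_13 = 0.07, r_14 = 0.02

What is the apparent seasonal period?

3

The largest autocorrelation is r_3 = 0.56, with a weaker echo at lag 6 (0.34); the remaining lags stay at or below 0.26. The elevated value at lag 1 (0.26), dropping to 0.23 at lag 2, reflects decaying short-term dependence rather than seasonality.
The dominant spike at lag 3 indicates a seasonal period of 3.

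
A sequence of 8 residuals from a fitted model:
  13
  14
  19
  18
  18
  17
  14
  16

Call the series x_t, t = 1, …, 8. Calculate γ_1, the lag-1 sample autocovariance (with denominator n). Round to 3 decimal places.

1.186

Mean x̄ = (13 + 14 + 19 + 18 + 18 + 17 + 14 + 16)/8 = 16.1250
Σ_{t=1}^{7}(x_t−x̄)(x_{t+1}−x̄) = 9.4844
γ_1 = 9.4844 / 8 = 1.186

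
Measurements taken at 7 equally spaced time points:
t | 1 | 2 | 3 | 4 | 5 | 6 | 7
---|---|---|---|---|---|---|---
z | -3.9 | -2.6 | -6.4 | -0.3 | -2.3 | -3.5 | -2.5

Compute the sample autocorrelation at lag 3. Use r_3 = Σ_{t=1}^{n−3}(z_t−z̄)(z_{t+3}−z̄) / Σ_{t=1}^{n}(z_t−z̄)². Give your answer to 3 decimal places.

Mean z̄ = (-3.9 − 2.6 − 6.4 − 0.3 − 2.3 − 3.5 − 2.5)/7 = -3.0714
Deviations from mean: -0.8286, 0.4714, -3.3286, 2.7714, 0.7714, -0.4286, 0.5714
Numerator Σ_{t=1}^{4}(z_t−z̄)(z_{t+3}−z̄) = 1.0776
Denominator Σ(z_t−z̄)² = 20.7743
r_3 = 1.0776 / 20.7743 = 0.052

0.052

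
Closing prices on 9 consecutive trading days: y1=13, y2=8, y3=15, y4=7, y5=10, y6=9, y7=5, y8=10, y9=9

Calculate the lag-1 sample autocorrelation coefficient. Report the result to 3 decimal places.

Mean ȳ = (13 + 8 + 15 + 7 + 10 + 9 + 5 + 10 + 9)/9 = 9.5556
Numerator Σ_{t=1}^{8}(y_t−ȳ)(y_{t+1}−ȳ) = -28.8642
Denominator Σ(y_t−ȳ)² = 72.2222
r_1 = -28.8642 / 72.2222 = -0.400

-0.400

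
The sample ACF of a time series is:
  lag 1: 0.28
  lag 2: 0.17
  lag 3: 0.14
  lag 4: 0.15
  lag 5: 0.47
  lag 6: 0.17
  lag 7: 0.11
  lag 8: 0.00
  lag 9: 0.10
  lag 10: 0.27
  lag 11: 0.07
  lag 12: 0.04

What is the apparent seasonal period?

The largest autocorrelation is r_5 = 0.47; the remaining lags stay at or below 0.28. The elevated value at lag 1 (0.28), dropping to 0.17 at lag 2, reflects decaying short-term dependence rather than seasonality.
The dominant spike at lag 5 indicates a seasonal period of 5.

5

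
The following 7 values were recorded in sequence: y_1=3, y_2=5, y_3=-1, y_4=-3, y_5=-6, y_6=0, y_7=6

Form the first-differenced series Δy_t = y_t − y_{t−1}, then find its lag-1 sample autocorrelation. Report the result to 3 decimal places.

0.213

First differences Δy: 2, -6, -2, -3, 6, 6
Mean of differences = 0.5000
Numerator Σ(Δy_t−Δȳ)(Δy_{t+1}−Δȳ) = 26.2500
Denominator Σ(Δy_t−Δȳ)² = 123.5000
r_1(Δy) = 26.2500 / 123.5000 = 0.213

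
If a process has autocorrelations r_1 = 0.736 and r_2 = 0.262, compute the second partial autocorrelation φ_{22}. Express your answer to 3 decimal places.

-0.610

φ_{22} = (r_2 − r_1²) / (1 − r_1²)
r_1² = (0.736)² = 0.541696
Numerator = 0.262 − 0.5417 = -0.2797; denominator = 1 − 0.5417 = 0.4583
φ_{22} = -0.2797 / 0.4583 = -0.610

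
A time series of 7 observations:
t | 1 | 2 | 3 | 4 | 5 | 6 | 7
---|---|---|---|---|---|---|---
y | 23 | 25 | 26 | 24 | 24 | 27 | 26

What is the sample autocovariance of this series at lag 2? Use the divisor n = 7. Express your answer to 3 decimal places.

-0.857

Mean ȳ = (23 + 25 + 26 + 24 + 24 + 27 + 26)/7 = 25.0000
Σ_{t=1}^{5}(y_t−ȳ)(y_{t+2}−ȳ) = -6.0000
γ_2 = -6.0000 / 7 = -0.857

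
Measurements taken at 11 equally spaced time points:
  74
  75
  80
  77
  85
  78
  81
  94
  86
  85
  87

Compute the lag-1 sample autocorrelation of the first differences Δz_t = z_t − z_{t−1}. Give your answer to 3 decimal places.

First differences Δz: 1, 5, -3, 8, -7, 3, 13, -8, -1, 2
Mean of differences = 1.3000
Numerator Σ(Δz_t−Δz̄)(Δz_{t+1}−Δz̄) = -184.6900
Denominator Σ(Δz_t−Δz̄)² = 378.1000
r_1(Δz) = -184.6900 / 378.1000 = -0.488

-0.488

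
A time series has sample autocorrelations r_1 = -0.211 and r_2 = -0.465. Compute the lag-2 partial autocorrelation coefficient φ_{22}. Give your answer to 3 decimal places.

φ_{22} = (r_2 − r_1²) / (1 − r_1²)
r_1² = (-0.211)² = 0.044521
Numerator = -0.465 − 0.0445 = -0.5095; denominator = 1 − 0.0445 = 0.9555
φ_{22} = -0.5095 / 0.9555 = -0.533

-0.533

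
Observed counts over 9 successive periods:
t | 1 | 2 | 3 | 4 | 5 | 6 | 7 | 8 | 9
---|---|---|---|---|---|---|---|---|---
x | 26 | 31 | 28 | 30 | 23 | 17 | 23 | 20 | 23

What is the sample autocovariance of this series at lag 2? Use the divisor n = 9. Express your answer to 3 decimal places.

3.647

Mean x̄ = (26 + 31 + 28 + 30 + 23 + 17 + 23 + 20 + 23)/9 = 24.5556
Σ_{t=1}^{7}(x_t−x̄)(x_{t+2}−x̄) = 32.8272
γ_2 = 32.8272 / 9 = 3.647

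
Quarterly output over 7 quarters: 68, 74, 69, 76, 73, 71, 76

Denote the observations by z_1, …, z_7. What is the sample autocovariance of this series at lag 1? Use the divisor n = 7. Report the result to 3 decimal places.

Mean z̄ = (68 + 74 + 69 + 76 + 73 + 71 + 76)/7 = 72.4286
Σ_{t=1}^{6}(z_t−z̄)(z_{t+1}−z̄) = -28.4694
γ_1 = -28.4694 / 7 = -4.067

-4.067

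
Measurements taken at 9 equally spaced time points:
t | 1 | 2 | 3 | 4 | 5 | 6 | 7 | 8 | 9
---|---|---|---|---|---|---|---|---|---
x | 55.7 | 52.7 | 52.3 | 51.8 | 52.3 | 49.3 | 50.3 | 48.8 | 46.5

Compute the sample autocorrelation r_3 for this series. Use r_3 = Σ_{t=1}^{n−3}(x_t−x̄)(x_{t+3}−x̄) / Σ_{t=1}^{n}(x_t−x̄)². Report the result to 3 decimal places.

Mean x̄ = (55.7 + 52.7 + 52.3 + 51.8 + 52.3 + 49.3 + 50.3 + 48.8 + 46.5)/9 = 51.0778
Numerator Σ_{t=1}^{6}(x_t−x̄)(x_{t+3}−x̄) = 7.9407
Denominator Σ(x_t−x̄)² = 57.4156
r_3 = 7.9407 / 57.4156 = 0.138

0.138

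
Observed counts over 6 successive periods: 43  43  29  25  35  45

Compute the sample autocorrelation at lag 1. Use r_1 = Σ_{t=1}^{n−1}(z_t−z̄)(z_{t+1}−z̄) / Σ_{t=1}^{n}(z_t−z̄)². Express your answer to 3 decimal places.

0.249

Mean z̄ = (43 + 43 + 29 + 25 + 35 + 45)/6 = 36.6667
Σ(z_t−z̄)(z_{t+1}−z̄) = (40.1111) + (-48.5556) + (89.4444) + (19.4444) + (-13.8889) = 86.5556
Denominator Σ(z_t−z̄)² = 347.3333
r_1 = 86.5556 / 347.3333 = 0.249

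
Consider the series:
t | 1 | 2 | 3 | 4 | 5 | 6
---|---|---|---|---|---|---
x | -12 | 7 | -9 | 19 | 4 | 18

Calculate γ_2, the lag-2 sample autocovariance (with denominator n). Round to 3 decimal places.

76.917

Mean x̄ = (-12 + 7 − 9 + 19 + 4 + 18)/6 = 4.5000
Deviations: -16.5000, 2.5000, -13.5000, 14.5000, -0.5000, 13.5000
Σ_{t=1}^{4}(x_t−x̄)(x_{t+2}−x̄) = 461.5000
γ_2 = 461.5000 / 6 = 76.917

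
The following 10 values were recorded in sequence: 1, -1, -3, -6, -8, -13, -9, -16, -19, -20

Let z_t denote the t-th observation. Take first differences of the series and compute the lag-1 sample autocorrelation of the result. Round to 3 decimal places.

First differences Δz: -2, -2, -3, -2, -5, 4, -7, -3, -1
Mean of differences = -2.3333
Numerator Σ(Δz_t−Δz̄)(Δz_{t+1}−Δz̄) = -45.4444
Denominator Σ(Δz_t−Δz̄)² = 72.0000
r_1(Δz) = -45.4444 / 72.0000 = -0.631

-0.631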